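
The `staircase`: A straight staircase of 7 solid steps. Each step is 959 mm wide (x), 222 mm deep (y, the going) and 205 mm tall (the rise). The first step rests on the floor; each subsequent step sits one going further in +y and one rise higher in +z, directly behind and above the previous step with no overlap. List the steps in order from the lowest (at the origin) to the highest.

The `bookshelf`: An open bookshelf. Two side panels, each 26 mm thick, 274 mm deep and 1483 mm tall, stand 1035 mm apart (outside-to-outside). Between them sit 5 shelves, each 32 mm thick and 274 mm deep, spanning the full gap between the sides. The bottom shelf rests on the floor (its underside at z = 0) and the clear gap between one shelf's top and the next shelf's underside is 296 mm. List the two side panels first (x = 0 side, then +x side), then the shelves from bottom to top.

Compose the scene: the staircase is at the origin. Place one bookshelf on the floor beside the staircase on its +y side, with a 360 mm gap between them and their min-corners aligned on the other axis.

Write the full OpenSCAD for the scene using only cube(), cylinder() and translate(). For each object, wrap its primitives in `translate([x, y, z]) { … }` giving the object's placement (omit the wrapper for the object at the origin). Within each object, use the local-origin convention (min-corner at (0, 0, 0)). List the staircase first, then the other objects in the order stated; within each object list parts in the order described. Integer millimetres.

cube([959, 222, 205]);
translate([0, 222, 205]) cube([959, 222, 205]);
translate([0, 444, 410]) cube([959, 222, 205]);
translate([0, 666, 615]) cube([959, 222, 205]);
translate([0, 888, 820]) cube([959, 222, 205]);
translate([0, 1110, 1025]) cube([959, 222, 205]);
translate([0, 1332, 1230]) cube([959, 222, 205]);
translate([0, 1914, 0]) {
  cube([26, 274, 1483]);
  translate([1009, 0, 0]) cube([26, 274, 1483]);
  translate([26, 0, 0]) cube([983, 274, 32]);
  translate([26, 0, 328]) cube([983, 274, 32]);
  translate([26, 0, 656]) cube([983, 274, 32]);
  translate([26, 0, 984]) cube([983, 274, 32]);
  translate([26, 0, 1312]) cube([983, 274, 32]);
}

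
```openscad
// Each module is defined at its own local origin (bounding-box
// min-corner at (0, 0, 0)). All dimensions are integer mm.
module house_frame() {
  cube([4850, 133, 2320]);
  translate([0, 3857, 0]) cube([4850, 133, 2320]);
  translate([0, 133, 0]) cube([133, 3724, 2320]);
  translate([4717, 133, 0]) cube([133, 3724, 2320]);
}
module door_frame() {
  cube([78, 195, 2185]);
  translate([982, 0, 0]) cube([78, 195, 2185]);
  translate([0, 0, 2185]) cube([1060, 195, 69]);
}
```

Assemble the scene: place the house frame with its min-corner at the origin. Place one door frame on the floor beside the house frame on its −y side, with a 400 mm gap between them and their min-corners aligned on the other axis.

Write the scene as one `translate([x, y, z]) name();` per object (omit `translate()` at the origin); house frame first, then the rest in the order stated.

house_frame();
translate([0, -595, 0]) door_frame();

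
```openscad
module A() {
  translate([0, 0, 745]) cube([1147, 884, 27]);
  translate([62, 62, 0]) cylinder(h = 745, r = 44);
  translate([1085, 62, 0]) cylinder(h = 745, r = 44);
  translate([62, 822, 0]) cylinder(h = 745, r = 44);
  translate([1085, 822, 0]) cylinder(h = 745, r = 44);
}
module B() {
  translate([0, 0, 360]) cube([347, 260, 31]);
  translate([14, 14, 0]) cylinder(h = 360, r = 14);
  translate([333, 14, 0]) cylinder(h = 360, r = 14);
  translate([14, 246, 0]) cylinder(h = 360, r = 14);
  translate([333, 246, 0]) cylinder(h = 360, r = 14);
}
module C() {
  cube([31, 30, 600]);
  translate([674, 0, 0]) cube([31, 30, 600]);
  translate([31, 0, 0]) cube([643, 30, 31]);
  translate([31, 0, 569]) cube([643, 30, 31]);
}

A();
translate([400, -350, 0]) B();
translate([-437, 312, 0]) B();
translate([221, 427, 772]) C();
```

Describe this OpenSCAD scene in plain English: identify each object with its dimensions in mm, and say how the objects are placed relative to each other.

A is a table: top 1147 mm (x) × 884 mm (y), 27 mm thick, upper face at z = 772 mm, on four round legs of 88 mm diameter, each leg's bounding box inset 18 mm from the nearest pair of top edges, running from z = 0 to the bottom of the top.

B is a four-legged stool. The seat is 347×260 mm, 31 mm thick, top at z = 391 mm. It stands on four round legs, each 28 mm in diameter, from z = 0 to the seat underside, each leg's axis is inset half a diameter from the nearest pair of seat edges (so the leg's bounding box is flush with the corner).

C is a picture frame with a 643×538 mm rectangular opening (x by z) and a uniform 31 mm border on every side. Frame depth is 30 mm along y. It is built from two vertical stiles running the full outside height and two horizontal rails spanning the gap between the stiles.

Two stools sit around the table at the −y, −x sides. The picture frame is on top of the table, centred.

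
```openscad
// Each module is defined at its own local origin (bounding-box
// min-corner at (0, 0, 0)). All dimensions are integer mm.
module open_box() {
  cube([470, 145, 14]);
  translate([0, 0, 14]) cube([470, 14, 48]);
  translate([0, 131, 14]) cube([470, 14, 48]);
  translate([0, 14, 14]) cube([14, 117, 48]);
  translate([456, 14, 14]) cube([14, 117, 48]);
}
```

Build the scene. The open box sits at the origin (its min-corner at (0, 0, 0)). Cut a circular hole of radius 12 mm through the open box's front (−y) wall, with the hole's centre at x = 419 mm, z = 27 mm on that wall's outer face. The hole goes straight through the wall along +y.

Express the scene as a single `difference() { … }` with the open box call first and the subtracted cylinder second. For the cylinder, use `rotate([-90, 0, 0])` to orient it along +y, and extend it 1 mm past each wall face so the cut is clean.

difference() {
  open_box();
  translate([419, -1, 27]) rotate([-90, 0, 0]) cylinder(h = 16, r = 12);
}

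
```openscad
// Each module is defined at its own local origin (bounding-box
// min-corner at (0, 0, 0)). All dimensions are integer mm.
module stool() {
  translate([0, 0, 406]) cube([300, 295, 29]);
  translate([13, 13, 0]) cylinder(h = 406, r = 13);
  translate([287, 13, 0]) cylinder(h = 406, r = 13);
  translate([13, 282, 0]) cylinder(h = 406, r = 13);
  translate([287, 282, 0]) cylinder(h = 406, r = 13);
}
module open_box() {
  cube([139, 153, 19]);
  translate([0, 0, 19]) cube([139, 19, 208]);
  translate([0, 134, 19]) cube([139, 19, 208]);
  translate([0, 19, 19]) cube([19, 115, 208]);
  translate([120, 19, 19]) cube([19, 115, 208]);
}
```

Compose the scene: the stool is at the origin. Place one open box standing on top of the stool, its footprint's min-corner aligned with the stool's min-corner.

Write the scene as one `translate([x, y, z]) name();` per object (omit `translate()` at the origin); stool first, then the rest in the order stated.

stool();
translate([0, 0, 435]) open_box();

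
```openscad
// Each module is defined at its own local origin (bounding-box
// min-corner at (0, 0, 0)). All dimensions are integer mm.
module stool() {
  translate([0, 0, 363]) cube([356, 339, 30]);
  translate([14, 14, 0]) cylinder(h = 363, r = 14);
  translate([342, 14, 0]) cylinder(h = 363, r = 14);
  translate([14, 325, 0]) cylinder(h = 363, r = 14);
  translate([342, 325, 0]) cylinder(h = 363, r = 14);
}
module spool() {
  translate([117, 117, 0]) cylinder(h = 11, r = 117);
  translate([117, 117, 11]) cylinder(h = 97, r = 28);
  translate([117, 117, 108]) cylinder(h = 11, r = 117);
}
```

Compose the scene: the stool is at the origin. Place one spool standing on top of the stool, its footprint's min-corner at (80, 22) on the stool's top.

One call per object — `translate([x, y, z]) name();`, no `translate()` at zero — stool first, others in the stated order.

stool();
translate([80, 22, 393]) spool();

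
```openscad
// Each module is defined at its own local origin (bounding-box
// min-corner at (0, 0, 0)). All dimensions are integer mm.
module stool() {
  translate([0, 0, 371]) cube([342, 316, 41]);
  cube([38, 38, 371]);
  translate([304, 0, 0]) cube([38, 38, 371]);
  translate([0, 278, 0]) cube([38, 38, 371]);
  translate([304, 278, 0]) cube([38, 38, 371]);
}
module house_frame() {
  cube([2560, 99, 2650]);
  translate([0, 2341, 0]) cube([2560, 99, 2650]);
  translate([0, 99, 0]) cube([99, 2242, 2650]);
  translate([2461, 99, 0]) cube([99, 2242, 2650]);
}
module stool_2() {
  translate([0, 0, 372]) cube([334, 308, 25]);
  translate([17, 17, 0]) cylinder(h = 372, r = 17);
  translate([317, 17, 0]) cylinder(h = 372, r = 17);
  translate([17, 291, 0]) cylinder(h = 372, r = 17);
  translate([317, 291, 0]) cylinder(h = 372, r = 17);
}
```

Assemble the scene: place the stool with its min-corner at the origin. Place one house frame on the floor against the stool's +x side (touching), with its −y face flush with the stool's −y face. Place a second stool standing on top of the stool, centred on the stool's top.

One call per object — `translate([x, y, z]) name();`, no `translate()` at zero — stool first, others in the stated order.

stool();
translate([342, 0, 0]) house_frame();
translate([4, 4, 412]) stool_2();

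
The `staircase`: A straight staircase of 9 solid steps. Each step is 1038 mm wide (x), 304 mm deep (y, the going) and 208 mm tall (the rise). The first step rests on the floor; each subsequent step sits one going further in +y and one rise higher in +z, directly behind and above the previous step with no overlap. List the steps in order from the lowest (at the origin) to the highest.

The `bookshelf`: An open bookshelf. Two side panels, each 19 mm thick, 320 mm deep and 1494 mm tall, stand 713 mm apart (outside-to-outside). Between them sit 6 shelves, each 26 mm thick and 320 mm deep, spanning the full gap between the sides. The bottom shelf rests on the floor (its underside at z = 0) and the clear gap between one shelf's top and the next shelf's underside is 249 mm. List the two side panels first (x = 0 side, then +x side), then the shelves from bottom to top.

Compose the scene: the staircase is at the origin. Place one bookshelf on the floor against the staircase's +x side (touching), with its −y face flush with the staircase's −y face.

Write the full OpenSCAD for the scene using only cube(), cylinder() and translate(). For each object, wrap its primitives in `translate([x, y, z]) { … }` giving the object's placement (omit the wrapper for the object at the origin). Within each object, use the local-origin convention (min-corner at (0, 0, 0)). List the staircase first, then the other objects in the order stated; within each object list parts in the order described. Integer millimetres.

cube([1038, 304, 208]);
translate([0, 304, 208]) cube([1038, 304, 208]);
translate([0, 608, 416]) cube([1038, 304, 208]);
translate([0, 912, 624]) cube([1038, 304, 208]);
translate([0, 1216, 832]) cube([1038, 304, 208]);
translate([0, 1520, 1040]) cube([1038, 304, 208]);
translate([0, 1824, 1248]) cube([1038, 304, 208]);
translate([0, 2128, 1456]) cube([1038, 304, 208]);
translate([0, 2432, 1664]) cube([1038, 304, 208]);
translate([1038, 0, 0]) {
  cube([19, 320, 1494]);
  translate([694, 0, 0]) cube([19, 320, 1494]);
  translate([19, 0, 0]) cube([675, 320, 26]);
  translate([19, 0, 275]) cube([675, 320, 26]);
  translate([19, 0, 550]) cube([675, 320, 26]);
  translate([19, 0, 825]) cube([675, 320, 26]);
  translate([19, 0, 1100]) cube([675, 320, 26]);
  translate([19, 0, 1375]) cube([675, 320, 26]);
}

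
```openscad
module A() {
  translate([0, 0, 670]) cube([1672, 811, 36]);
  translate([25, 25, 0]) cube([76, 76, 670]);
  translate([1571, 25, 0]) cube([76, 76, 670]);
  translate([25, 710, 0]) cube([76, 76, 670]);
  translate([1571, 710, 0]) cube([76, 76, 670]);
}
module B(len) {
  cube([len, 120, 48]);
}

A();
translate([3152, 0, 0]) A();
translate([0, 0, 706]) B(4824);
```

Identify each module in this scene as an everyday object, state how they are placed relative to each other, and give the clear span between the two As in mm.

Second table starts at x = 3152; first ends at x = 1672; clear span = 3152 − 1672 = 1480 mm.

A is a table. B is a beam. A beam spans the tops of two tables. The clear span between the two tables is 1480 mm.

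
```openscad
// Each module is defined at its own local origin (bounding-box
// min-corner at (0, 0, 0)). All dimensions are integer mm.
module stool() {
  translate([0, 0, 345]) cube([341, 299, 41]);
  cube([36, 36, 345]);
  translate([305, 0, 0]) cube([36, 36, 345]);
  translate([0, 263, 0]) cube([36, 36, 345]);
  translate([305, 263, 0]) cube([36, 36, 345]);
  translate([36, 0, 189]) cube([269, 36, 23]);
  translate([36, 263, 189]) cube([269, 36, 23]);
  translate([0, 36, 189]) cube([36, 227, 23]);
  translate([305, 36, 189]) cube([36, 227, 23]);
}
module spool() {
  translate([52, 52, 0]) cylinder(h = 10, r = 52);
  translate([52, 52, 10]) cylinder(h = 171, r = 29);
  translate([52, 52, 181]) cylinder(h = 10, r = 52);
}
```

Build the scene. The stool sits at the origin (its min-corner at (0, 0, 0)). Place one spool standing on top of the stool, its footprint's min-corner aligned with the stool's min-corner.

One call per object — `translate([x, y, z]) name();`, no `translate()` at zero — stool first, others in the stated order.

stool();
translate([0, 0, 386]) spool();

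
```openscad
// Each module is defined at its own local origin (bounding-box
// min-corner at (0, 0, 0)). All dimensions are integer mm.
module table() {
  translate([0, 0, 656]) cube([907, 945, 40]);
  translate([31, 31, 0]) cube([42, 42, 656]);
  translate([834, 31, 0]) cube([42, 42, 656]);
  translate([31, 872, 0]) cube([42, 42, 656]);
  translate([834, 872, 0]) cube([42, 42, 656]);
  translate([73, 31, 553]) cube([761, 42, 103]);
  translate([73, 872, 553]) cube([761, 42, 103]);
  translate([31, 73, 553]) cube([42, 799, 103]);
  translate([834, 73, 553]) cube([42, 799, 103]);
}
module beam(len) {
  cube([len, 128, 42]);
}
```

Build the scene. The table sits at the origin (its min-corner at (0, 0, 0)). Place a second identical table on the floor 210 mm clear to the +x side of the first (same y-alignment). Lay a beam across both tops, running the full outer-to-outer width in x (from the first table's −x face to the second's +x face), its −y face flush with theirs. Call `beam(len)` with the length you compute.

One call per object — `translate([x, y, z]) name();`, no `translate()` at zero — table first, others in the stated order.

table();
translate([1117, 0, 0]) table();
translate([0, 0, 696]) beam(2024);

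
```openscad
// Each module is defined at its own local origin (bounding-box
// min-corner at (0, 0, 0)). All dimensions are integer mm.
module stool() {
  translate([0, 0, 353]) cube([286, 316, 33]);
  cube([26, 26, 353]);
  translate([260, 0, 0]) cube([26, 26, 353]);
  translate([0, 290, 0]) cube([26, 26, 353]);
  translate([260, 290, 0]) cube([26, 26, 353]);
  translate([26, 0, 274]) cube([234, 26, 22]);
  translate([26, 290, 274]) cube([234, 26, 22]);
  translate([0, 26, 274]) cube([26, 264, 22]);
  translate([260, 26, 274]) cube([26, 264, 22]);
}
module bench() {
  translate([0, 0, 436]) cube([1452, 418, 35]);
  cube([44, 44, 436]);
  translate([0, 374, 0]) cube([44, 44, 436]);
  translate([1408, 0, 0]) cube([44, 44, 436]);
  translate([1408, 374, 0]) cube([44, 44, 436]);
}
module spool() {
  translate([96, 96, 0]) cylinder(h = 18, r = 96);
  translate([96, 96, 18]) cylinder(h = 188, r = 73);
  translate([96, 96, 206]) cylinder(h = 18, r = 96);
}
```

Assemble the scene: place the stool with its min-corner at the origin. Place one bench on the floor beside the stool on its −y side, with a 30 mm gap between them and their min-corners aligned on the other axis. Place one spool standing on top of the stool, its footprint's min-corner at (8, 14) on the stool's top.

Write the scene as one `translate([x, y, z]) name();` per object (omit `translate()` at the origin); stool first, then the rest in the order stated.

stool();
translate([0, -448, 0]) bench();
translate([8, 14, 386]) spool();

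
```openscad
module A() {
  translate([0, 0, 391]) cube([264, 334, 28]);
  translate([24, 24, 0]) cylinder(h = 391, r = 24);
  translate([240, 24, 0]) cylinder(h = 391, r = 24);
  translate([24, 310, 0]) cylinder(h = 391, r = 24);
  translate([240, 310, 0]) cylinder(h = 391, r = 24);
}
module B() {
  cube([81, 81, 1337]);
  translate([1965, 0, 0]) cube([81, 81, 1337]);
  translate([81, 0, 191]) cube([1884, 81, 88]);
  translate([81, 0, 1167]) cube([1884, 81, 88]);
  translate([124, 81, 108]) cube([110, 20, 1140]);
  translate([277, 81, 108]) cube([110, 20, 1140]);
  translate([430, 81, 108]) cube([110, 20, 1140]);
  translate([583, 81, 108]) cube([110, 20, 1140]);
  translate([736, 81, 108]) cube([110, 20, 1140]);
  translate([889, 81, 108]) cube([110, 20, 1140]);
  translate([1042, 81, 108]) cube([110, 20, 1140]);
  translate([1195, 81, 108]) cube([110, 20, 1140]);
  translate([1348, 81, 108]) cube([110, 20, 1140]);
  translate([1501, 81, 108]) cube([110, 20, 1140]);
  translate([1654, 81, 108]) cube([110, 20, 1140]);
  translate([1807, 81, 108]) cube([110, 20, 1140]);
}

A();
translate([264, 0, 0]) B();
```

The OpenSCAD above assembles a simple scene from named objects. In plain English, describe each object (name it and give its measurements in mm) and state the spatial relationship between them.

A is a four-legged stool. The seat is 264×334 mm, 28 mm thick, top at z = 419 mm. It stands on four round legs, each 48 mm in diameter, from z = 0 to the seat underside, each leg's axis is inset half a diameter from the nearest pair of seat edges (so the leg's bounding box is flush with the corner).

B is a fence section. Two 81×81 mm posts, 1337 mm tall, stand on the floor with a clear span of 1884 mm between their inner faces. Two horizontal rails of 81×88 mm section span the gap between the posts with their undersides at z = 191 mm and z = 1167 mm, flush with the posts' −y face. 12 pickets, each 110 mm wide, 20 mm thick and 1140 mm tall, are fixed to the +y face of the rails with their bottoms at z = 108 mm, evenly spaced across the span with equal gaps (rounded down to the nearest mm) at the −x end and between each pair — any rounding remainder accumulates at the +x end.

The fence section is against the stool's +x side, with their −y faces flush.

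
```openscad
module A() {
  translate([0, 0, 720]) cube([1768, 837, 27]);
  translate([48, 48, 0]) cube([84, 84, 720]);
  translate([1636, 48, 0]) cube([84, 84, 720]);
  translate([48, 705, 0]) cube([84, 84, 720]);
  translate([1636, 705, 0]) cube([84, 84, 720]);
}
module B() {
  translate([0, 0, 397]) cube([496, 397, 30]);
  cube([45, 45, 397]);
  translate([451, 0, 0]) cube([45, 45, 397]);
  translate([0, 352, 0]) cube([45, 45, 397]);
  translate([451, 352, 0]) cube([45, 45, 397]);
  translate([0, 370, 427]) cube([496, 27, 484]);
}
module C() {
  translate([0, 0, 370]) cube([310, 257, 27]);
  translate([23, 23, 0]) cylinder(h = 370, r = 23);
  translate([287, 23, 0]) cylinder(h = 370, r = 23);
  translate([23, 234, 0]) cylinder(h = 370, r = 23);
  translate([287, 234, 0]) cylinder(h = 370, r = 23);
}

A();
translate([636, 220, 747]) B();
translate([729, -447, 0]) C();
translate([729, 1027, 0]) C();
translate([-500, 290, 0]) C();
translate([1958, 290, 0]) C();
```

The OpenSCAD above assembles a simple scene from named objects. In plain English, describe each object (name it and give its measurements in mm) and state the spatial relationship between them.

A is a table: top 1768 mm (x) × 837 mm (y), 27 mm thick, upper face at z = 747 mm, on four 84×84 mm square legs, each inset 48 mm from the nearest pair of top edges, running from z = 0 to the bottom of the top.

B is a chair. The seat is a 496×397×30 mm slab with its top at z = 427 mm, on four 45×45 mm corner legs (flush with the seat edges, standing on z = 0). A flat backrest 27 mm thick, 484 mm tall, spans the full seat width and rises from the seat top along its +y edge, rear face flush with the rear of the seat.

C is a four-legged stool. The seat is a 310×257×27 mm slab whose top surface is at z = 397 mm; four round legs, each 46 mm in diameter, run from the floor (z = 0) to the underside of the seat, each leg's axis is inset half a diameter from the nearest pair of seat edges (so the leg's bounding box is flush with the corner).

The chair is on top of the table, centred. Four stools sit around the table at the −y, +y, −x, +x sides.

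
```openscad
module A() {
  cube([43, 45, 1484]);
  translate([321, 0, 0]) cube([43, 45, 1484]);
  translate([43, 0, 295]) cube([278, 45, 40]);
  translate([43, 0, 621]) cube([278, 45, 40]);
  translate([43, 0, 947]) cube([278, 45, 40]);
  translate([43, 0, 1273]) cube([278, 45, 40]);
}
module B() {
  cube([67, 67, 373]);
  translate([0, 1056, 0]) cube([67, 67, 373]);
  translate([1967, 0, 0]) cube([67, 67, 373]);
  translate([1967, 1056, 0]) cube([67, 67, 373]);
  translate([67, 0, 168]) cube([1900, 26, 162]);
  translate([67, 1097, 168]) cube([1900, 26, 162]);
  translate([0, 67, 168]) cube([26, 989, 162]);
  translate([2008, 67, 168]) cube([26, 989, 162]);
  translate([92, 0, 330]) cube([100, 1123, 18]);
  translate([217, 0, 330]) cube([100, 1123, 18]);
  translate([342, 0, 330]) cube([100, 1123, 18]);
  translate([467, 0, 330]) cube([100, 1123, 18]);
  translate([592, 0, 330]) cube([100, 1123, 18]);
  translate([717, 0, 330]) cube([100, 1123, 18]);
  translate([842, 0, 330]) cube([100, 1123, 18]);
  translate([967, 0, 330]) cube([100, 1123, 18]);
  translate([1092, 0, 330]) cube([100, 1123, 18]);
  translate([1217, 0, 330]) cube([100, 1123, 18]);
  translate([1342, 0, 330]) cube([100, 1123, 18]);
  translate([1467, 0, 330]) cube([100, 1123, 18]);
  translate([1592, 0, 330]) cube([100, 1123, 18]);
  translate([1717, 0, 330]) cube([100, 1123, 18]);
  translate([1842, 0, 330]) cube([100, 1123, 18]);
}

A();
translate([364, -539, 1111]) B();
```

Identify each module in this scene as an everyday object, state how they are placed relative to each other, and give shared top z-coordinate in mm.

A is a ladder. B is a bed frame. The bed frame is beside the ladder with their tops flush at z = 1484. The shared top z-coordinate is 1484 mm.

Both tops at z = 1484 mm.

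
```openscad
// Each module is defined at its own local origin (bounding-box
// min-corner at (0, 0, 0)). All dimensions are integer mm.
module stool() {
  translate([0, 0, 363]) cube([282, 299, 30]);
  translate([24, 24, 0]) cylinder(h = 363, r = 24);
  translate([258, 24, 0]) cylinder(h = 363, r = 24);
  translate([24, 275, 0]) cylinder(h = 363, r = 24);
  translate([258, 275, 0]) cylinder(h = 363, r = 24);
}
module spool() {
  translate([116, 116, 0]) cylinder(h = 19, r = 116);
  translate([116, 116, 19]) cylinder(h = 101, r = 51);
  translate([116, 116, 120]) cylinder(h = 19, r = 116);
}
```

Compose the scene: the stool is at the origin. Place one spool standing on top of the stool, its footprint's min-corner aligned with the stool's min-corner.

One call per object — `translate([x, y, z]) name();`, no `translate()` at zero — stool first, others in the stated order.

stool();
translate([0, 0, 393]) spool();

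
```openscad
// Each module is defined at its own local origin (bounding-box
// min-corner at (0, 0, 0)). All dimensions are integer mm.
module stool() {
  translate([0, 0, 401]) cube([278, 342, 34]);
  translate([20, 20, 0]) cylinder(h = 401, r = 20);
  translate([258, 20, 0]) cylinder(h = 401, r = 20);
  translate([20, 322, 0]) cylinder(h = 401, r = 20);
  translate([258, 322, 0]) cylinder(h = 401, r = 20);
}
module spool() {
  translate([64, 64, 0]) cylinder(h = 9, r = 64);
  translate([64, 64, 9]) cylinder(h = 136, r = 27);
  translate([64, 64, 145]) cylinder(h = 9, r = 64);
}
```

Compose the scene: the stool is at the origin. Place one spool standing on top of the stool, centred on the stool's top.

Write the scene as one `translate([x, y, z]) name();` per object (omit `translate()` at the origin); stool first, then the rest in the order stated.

stool();
translate([75, 107, 435]) spool();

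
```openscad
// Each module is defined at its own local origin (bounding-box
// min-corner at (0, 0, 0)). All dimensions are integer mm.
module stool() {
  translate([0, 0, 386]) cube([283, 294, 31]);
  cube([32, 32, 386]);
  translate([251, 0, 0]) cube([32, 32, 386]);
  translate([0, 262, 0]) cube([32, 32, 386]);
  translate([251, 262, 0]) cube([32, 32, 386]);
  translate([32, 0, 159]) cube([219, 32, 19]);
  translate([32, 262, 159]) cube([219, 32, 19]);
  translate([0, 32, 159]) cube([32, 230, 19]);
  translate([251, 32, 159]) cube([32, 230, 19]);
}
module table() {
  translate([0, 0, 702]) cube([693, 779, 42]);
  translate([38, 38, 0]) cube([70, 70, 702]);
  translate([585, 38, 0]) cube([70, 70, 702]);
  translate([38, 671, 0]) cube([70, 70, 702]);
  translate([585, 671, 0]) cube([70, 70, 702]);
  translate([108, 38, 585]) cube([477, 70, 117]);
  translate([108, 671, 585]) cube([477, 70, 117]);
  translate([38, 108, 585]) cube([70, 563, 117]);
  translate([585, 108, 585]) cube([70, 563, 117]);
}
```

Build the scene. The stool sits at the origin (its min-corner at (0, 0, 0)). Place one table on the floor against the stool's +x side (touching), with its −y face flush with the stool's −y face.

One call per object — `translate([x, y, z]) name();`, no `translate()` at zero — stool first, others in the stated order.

stool();
translate([283, 0, 0]) table();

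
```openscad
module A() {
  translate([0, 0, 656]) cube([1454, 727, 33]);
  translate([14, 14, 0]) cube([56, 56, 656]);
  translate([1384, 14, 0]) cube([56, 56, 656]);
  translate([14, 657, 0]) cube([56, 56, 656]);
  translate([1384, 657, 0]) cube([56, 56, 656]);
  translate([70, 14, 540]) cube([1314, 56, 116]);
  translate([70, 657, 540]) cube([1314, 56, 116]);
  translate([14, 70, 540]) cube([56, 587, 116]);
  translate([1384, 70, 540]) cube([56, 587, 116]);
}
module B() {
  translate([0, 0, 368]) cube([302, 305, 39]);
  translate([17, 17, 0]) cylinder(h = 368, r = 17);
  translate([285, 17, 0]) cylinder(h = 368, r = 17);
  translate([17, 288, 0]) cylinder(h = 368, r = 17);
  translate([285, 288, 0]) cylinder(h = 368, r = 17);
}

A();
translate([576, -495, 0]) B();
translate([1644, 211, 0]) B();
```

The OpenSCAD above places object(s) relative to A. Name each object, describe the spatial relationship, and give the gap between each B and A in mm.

A is a table. B is a stool. Two stools sit around the table at the −y, +x sides. The gap between each stool and the table is 190 mm.

Each stool's nearest face is 190 mm from the table's bounding box.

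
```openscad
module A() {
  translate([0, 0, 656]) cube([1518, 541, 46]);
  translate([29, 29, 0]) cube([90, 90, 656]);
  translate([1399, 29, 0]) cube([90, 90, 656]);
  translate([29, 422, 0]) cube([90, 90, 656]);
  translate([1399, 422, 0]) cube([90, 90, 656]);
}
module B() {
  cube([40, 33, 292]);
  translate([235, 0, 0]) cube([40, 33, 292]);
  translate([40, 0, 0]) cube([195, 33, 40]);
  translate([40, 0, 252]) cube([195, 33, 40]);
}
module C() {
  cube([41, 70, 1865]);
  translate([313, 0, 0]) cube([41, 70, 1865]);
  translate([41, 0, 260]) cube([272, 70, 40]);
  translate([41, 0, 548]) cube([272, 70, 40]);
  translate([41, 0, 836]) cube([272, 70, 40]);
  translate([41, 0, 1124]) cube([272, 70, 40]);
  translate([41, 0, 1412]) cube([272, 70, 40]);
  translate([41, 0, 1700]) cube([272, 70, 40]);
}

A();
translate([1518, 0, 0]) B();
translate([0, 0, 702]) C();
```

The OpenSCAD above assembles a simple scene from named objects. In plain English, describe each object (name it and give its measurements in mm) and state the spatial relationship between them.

A is a rectangular dining table. The top is 1518×541×46 mm with its upper surface at z = 702 mm. It stands on four 90×90 mm square legs, each inset 29 mm from the nearest pair of top edges, running from the floor to the underside of the top.

B is a picture frame with a 195×212 mm rectangular opening (x by z) and a uniform 40 mm border on every side. Frame depth is 33 mm along y. It is built from two vertical stiles running the full outside height and two horizontal rails spanning the gap between the stiles.

C is a wooden ladder with two side rails of 41×70 mm section and 1865 mm height, set 354 mm apart overall. Between them run 6 rectangular rungs (70 mm deep, 40 mm thick), front faces flush with the rails' −y face. The bottom of the first rung is 260 mm above the floor and each subsequent rung is 288 mm higher than the one below.

The picture frame is against the table's +x side, with their −y faces flush. The ladder is on top of the table.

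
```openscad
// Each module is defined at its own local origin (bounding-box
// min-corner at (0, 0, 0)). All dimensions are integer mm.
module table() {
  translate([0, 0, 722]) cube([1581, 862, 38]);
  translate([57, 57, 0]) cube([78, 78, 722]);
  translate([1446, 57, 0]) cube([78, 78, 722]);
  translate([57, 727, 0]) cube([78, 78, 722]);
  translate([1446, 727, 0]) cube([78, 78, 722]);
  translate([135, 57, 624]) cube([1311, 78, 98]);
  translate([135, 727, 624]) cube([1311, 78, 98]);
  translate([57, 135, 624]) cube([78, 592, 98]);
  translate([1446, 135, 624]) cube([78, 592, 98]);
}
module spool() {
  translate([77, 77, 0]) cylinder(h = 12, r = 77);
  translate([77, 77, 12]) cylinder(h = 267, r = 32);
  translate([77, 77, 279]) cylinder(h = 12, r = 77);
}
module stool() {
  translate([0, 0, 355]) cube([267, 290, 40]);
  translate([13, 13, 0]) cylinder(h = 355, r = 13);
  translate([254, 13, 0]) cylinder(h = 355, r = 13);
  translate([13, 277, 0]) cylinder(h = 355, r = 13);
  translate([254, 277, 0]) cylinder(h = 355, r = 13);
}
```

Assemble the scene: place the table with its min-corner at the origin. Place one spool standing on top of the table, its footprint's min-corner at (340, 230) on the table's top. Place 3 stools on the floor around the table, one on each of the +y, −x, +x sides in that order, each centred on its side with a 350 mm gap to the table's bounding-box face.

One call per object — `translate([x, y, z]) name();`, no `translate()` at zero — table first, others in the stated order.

table();
translate([340, 230, 760]) spool();
translate([657, 1212, 0]) stool();
translate([-617, 286, 0]) stool();
translate([1931, 286, 0]) stool();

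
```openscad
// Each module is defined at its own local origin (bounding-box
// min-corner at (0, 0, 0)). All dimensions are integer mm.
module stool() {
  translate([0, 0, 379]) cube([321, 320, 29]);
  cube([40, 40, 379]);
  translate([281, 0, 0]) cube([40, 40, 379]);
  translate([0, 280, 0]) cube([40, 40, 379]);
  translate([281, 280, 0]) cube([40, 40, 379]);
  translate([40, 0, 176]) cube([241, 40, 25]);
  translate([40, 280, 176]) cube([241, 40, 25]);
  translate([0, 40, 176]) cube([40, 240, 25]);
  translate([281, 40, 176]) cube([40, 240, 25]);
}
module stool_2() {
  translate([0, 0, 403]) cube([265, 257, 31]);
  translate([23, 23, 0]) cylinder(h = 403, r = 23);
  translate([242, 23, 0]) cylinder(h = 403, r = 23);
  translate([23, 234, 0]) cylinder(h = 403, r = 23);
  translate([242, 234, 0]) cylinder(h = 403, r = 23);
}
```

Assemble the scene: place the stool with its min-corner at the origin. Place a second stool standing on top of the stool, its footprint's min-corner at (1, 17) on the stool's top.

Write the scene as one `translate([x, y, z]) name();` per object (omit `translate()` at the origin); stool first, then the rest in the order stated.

stool();
translate([1, 17, 408]) stool_2();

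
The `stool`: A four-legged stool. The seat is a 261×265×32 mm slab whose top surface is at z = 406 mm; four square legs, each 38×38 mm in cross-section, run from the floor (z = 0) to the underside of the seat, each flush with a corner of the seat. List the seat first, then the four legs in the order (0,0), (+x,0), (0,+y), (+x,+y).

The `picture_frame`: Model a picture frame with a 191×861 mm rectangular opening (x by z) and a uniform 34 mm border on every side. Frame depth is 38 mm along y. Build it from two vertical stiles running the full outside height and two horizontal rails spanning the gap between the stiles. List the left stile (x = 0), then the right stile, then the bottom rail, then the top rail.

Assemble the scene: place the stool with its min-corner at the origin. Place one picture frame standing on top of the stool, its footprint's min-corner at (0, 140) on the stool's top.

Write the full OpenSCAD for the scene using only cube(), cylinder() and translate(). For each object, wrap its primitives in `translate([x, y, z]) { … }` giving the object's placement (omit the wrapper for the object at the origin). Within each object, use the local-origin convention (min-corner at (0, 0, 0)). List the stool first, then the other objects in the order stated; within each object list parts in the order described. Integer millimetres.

translate([0, 0, 374]) cube([261, 265, 32]);
cube([38, 38, 374]);
translate([223, 0, 0]) cube([38, 38, 374]);
translate([0, 227, 0]) cube([38, 38, 374]);
translate([223, 227, 0]) cube([38, 38, 374]);
translate([0, 140, 406]) {
  cube([34, 38, 929]);
  translate([225, 0, 0]) cube([34, 38, 929]);
  translate([34, 0, 0]) cube([191, 38, 34]);
  translate([34, 0, 895]) cube([191, 38, 34]);
}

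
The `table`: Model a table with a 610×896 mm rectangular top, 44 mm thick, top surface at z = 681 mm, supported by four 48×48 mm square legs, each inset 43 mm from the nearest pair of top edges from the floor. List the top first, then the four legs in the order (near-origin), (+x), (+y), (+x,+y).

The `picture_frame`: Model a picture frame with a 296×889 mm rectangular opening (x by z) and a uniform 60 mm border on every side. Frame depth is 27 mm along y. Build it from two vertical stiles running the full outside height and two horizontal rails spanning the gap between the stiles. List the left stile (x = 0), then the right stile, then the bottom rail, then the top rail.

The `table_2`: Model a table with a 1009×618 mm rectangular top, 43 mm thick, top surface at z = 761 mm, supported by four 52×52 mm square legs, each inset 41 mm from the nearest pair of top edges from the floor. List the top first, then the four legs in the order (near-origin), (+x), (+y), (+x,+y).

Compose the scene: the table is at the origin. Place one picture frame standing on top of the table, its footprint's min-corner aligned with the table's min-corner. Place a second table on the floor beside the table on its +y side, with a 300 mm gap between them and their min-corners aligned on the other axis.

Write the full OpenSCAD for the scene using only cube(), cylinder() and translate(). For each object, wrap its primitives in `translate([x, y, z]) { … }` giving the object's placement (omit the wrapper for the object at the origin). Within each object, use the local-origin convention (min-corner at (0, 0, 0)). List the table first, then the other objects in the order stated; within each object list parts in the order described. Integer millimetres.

translate([0, 0, 637]) cube([610, 896, 44]);
translate([43, 43, 0]) cube([48, 48, 637]);
translate([519, 43, 0]) cube([48, 48, 637]);
translate([43, 805, 0]) cube([48, 48, 637]);
translate([519, 805, 0]) cube([48, 48, 637]);
translate([0, 0, 681]) {
  cube([60, 27, 1009]);
  translate([356, 0, 0]) cube([60, 27, 1009]);
  translate([60, 0, 0]) cube([296, 27, 60]);
  translate([60, 0, 949]) cube([296, 27, 60]);
}
translate([0, 1196, 0]) {
  translate([0, 0, 718]) cube([1009, 618, 43]);
  translate([41, 41, 0]) cube([52, 52, 718]);
  translate([916, 41, 0]) cube([52, 52, 718]);
  translate([41, 525, 0]) cube([52, 52, 718]);
  translate([916, 525, 0]) cube([52, 52, 718]);
}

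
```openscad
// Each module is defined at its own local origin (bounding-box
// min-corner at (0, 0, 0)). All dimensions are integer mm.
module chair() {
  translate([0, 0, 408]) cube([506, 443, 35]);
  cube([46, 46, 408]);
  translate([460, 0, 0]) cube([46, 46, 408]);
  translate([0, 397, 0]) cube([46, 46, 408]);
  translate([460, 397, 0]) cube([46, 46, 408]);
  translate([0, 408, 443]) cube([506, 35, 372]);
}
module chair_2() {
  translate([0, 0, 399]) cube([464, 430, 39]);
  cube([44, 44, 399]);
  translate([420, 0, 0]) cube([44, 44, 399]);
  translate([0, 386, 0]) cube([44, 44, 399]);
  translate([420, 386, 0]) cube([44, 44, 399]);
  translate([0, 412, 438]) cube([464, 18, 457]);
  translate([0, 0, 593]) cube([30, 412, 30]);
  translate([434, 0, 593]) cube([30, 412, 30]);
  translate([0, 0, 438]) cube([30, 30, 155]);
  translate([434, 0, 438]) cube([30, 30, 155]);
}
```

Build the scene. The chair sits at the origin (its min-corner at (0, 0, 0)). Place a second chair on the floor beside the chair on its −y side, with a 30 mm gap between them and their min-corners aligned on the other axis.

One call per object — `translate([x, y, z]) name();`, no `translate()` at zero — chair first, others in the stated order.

chair();
translate([0, -460, 0]) chair_2();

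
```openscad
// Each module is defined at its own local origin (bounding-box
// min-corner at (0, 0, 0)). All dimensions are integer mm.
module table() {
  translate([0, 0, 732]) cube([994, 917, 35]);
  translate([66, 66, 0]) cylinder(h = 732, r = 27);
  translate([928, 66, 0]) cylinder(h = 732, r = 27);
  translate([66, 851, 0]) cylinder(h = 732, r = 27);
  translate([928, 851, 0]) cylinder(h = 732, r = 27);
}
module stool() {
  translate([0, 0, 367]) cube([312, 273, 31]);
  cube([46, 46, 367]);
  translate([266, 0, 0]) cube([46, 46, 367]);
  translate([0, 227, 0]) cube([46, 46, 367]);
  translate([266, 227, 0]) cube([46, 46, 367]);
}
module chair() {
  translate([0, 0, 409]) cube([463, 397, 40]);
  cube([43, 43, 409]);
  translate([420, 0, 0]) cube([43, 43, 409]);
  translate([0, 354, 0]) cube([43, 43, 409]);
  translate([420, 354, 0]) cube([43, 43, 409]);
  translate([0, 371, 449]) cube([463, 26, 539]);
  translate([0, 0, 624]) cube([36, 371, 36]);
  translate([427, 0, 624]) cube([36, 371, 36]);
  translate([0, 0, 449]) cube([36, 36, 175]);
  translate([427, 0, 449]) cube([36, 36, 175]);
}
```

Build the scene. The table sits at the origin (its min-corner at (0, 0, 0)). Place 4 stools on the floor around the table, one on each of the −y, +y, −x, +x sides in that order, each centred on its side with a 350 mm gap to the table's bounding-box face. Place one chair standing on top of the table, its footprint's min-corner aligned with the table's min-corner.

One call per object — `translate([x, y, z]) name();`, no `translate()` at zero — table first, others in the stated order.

table();
translate([341, -623, 0]) stool();
translate([341, 1267, 0]) stool();
translate([-662, 322, 0]) stool();
translate([1344, 322, 0]) stool();
translate([0, 0, 767]) chair();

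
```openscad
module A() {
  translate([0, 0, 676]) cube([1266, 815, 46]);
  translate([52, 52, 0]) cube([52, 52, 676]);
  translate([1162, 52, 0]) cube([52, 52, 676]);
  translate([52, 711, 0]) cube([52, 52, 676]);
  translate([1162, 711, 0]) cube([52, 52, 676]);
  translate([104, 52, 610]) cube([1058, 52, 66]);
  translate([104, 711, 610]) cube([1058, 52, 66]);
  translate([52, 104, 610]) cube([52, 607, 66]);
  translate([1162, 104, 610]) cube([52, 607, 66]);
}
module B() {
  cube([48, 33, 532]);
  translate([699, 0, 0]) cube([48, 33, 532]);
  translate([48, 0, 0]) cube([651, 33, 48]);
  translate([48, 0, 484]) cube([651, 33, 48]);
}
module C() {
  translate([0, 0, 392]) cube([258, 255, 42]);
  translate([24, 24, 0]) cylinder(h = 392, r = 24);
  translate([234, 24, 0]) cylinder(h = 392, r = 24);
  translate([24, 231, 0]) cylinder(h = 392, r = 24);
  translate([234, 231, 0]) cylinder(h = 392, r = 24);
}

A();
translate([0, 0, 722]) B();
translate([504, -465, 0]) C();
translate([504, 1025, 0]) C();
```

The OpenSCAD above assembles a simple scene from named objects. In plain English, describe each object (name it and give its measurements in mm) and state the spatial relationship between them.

A is a table: top 1266 mm (x) × 815 mm (y), 46 mm thick, upper face at z = 722 mm, on four 52×52 mm square legs, each inset 52 mm from the nearest pair of top edges, running from z = 0 to the bottom of the top. Four apron rails, 52 mm thick and 66 mm tall, run between adjacent legs with their top edges flush with the underside of the top and their outer faces flush with the legs' outer faces.

B is a picture frame with a 651×436 mm rectangular opening (x by z) and a uniform 48 mm border on every side. Frame depth is 33 mm along y. It is built from two vertical stiles running the full outside height and two horizontal rails spanning the gap between the stiles.

C is a four-legged stool. The seat is a 258×255×42 mm slab whose top surface is at z = 434 mm; four round legs, each 48 mm in diameter, run from the floor (z = 0) to the underside of the seat, each leg's axis is inset half a diameter from the nearest pair of seat edges (so the leg's bounding box is flush with the corner).

The picture frame is on top of the table. Two stools sit around the table at the −y, +y sides.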